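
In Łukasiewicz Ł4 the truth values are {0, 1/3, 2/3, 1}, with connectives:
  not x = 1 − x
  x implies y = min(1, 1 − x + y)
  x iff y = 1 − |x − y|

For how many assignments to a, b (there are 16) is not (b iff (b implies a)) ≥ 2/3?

9

a = 0, b = 0 ↦ 1  ≥
a = 0, b = 1/3 ↦ 1/3  <
a = 0, b = 2/3 ↦ 1/3  <
a = 0, b = 1 ↦ 1  ≥
a = 1/3, b = 0 ↦ 1  ≥
a = 1/3, b = 1/3 ↦ 2/3  ≥
a = 1/3, b = 2/3 ↦ 0  <
a = 1/3, b = 1 ↦ 2/3  ≥
a = 2/3, b = 0 ↦ 1  ≥
a = 2/3, b = 1/3 ↦ 2/3  ≥
a = 2/3, b = 2/3 ↦ 1/3  <
a = 2/3, b = 1 ↦ 1/3  <
a = 1, b = 0 ↦ 1  ≥
a = 1, b = 1/3 ↦ 2/3  ≥
a = 1, b = 2/3 ↦ 1/3  <
a = 1, b = 1 ↦ 0  <
So 9 of the 16 assignments meet the threshold.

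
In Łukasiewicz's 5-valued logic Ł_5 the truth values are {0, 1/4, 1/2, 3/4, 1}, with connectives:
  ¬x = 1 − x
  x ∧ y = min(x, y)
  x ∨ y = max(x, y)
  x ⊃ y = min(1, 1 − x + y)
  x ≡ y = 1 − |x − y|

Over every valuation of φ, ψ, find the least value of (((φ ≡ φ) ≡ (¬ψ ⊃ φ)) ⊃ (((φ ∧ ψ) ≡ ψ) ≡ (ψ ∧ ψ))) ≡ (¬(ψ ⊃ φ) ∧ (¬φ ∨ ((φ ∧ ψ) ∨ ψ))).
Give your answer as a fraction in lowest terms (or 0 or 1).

Take φ = 0, ψ = 0:
φ ≡ φ = 0 ≡ 0 = 1
¬ψ = ¬0 = 1
¬ψ ⊃ φ = 1 ⊃ 0 = 0
(φ ≡ φ) ≡ (¬ψ ⊃ φ) = 1 ≡ 0 = 0
φ ∧ ψ = 0 ∧ 0 = 0
(φ ∧ ψ) ≡ ψ = 0 ≡ 0 = 1
ψ ∧ ψ = 0 ∧ 0 = 0
((φ ∧ ψ) ≡ ψ) ≡ (ψ ∧ ψ) = 1 ≡ 0 = 0
((φ ≡ φ) ≡ (¬ψ ⊃ φ)) ⊃ (((φ ∧ ψ) ≡ ψ) ≡ (ψ ∧ ψ)) = 0 ⊃ 0 = 1
ψ ⊃ φ = 0 ⊃ 0 = 1
¬(ψ ⊃ φ) = ¬1 = 0
¬φ = ¬0 = 1
φ ∧ ψ = 0 ∧ 0 = 0
(φ ∧ ψ) ∨ ψ = 0 ∨ 0 = 0
¬φ ∨ ((φ ∧ ψ) ∨ ψ) = 1 ∨ 0 = 1
¬(ψ ⊃ φ) ∧ (¬φ ∨ ((φ ∧ ψ) ∨ ψ)) = 0 ∧ 1 = 0
(((φ ≡ φ) ≡ (¬ψ ⊃ φ)) ⊃ (((φ ∧ ψ) ≡ ψ) ≡ (ψ ∧ ψ))) ≡ (¬(ψ ⊃ φ) ∧ (¬φ ∨ ((φ ∧ ψ) ∨ ψ))) = 1 ≡ 0 = 0
No assignment yields a value below 0, so this is the minimum.

0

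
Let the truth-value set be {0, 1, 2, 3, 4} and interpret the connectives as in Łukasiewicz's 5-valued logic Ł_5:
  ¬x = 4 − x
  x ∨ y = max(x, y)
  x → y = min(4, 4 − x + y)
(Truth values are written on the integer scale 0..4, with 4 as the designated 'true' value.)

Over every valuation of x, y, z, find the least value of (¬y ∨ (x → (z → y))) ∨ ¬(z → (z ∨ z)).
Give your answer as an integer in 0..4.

Take x = 4, y = 2, z = 4:
¬y = ¬2 = 2
z → y = 4 → 2 = 2
x → (z → y) = 4 → 2 = 2
¬y ∨ (x → (z → y)) = 2 ∨ 2 = 2
z ∨ z = 4 ∨ 4 = 4
z → (z ∨ z) = 4 → 4 = 4
¬(z → (z ∨ z)) = ¬4 = 0
(¬y ∨ (x → (z → y))) ∨ ¬(z → (z ∨ z)) = 2 ∨ 0 = 2
No assignment yields a value below 2, so this is the minimum.

2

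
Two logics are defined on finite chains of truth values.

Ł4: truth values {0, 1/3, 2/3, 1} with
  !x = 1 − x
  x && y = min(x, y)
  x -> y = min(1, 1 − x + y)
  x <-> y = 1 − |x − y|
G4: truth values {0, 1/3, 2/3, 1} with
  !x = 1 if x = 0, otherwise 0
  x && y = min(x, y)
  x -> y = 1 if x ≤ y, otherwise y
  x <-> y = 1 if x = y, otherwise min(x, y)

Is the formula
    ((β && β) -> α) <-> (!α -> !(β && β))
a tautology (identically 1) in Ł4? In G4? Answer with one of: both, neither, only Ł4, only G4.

only Ł4

In Ł4: every assignment gives 1 — tautology.
In G4: at α = 1/3, β = 2/3 the value is 1/3 — not a tautology.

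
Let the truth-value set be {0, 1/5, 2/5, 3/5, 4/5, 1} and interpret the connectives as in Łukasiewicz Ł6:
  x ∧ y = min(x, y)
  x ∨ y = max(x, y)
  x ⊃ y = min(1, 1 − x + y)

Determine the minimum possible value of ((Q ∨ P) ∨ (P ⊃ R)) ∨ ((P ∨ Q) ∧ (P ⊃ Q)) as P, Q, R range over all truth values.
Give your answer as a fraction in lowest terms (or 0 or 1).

3/5

Take P = 2/5, Q = 0, R = 0:
Q ∨ P = 0 ∨ 2/5 = 2/5
P ⊃ R = 2/5 ⊃ 0 = 3/5
(Q ∨ P) ∨ (P ⊃ R) = 2/5 ∨ 3/5 = 3/5
P ∨ Q = 2/5 ∨ 0 = 2/5
P ⊃ Q = 2/5 ⊃ 0 = 3/5
(P ∨ Q) ∧ (P ⊃ Q) = 2/5 ∧ 3/5 = 2/5
((Q ∨ P) ∨ (P ⊃ R)) ∨ ((P ∨ Q) ∧ (P ⊃ Q)) = 3/5 ∨ 2/5 = 3/5
No assignment yields a value below 3/5, so this is the minimum.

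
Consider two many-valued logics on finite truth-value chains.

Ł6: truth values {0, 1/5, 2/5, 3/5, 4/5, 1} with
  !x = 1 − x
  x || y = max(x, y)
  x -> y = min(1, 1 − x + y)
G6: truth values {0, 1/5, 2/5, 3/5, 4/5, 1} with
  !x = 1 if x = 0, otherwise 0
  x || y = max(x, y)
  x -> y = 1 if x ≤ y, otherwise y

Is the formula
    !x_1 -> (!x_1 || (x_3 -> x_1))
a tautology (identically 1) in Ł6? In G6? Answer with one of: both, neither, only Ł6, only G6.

In Ł6: every assignment gives 1 — tautology.
In G6: every assignment gives 1 — tautology.

both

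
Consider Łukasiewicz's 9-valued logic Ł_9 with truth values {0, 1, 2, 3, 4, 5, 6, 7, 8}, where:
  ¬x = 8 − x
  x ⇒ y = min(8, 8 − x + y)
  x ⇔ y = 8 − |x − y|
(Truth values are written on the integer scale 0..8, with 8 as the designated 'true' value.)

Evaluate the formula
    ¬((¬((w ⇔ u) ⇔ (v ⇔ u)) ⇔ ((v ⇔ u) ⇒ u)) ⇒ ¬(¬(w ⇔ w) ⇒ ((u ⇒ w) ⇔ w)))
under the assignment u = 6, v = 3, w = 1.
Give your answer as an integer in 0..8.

w ⇔ u = 1 ⇔ 6 = 3
v ⇔ u = 3 ⇔ 6 = 5
(w ⇔ u) ⇔ (v ⇔ u) = 3 ⇔ 5 = 6
¬((w ⇔ u) ⇔ (v ⇔ u)) = ¬6 = 2
v ⇔ u = 3 ⇔ 6 = 5
(v ⇔ u) ⇒ u = 5 ⇒ 6 = 8
¬((w ⇔ u) ⇔ (v ⇔ u)) ⇔ ((v ⇔ u) ⇒ u) = 2 ⇔ 8 = 2
w ⇔ w = 1 ⇔ 1 = 8
¬(w ⇔ w) = ¬8 = 0
u ⇒ w = 6 ⇒ 1 = 3
(u ⇒ w) ⇔ w = 3 ⇔ 1 = 6
¬(w ⇔ w) ⇒ ((u ⇒ w) ⇔ w) = 0 ⇒ 6 = 8
¬(¬(w ⇔ w) ⇒ ((u ⇒ w) ⇔ w)) = ¬8 = 0
(¬((w ⇔ u) ⇔ (v ⇔ u)) ⇔ ((v ⇔ u) ⇒ u)) ⇒ ¬(¬(w ⇔ w) ⇒ ((u ⇒ w) ⇔ w)) = 2 ⇒ 0 = 6
¬((¬((w ⇔ u) ⇔ (v ⇔ u)) ⇔ ((v ⇔ u) ⇒ u)) ⇒ ¬(¬(w ⇔ w) ⇒ ((u ⇒ w) ⇔ w))) = ¬6 = 2

2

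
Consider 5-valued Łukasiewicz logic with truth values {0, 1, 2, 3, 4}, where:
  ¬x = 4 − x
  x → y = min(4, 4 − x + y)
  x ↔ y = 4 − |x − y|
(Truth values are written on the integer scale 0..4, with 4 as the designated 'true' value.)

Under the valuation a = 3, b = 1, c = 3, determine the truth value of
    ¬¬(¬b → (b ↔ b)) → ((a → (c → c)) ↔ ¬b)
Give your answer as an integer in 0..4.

¬b = ¬1 = 3
b ↔ b = 1 ↔ 1 = 4
¬b → (b ↔ b) = 3 → 4 = 4
¬(¬b → (b ↔ b)) = ¬4 = 0
¬¬(¬b → (b ↔ b)) = ¬0 = 4
c → c = 3 → 3 = 4
a → (c → c) = 3 → 4 = 4
¬b = ¬1 = 3
(a → (c → c)) ↔ ¬b = 4 ↔ 3 = 3
¬¬(¬b → (b ↔ b)) → ((a → (c → c)) ↔ ¬b) = 4 → 3 = 3

3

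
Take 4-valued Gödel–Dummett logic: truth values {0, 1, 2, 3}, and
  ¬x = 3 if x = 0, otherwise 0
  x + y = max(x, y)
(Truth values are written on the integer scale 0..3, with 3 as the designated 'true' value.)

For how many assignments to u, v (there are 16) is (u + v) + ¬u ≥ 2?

u = 0, v = 0 ↦ 3  ≥
u = 0, v = 1 ↦ 3  ≥
u = 0, v = 2 ↦ 3  ≥
u = 0, v = 3 ↦ 3  ≥
u = 1, v = 0 ↦ 1  <
u = 1, v = 1 ↦ 1  <
u = 1, v = 2 ↦ 2  ≥
u = 1, v = 3 ↦ 3  ≥
u = 2, v = 0 ↦ 2  ≥
u = 2, v = 1 ↦ 2  ≥
u = 2, v = 2 ↦ 2  ≥
u = 2, v = 3 ↦ 3  ≥
u = 3, v = 0 ↦ 3  ≥
u = 3, v = 1 ↦ 3  ≥
u = 3, v = 2 ↦ 3  ≥
u = 3, v = 3 ↦ 3  ≥
So 14 of the 16 assignments meet the threshold.

14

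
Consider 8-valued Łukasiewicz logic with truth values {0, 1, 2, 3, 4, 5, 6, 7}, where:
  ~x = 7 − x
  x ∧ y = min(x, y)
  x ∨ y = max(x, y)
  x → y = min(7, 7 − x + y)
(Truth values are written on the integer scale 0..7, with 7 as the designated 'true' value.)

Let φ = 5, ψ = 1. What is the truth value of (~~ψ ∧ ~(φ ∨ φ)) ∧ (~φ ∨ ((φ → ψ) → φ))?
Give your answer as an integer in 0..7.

1

~ψ = ~1 = 6
~~ψ = ~6 = 1
φ ∨ φ = 5 ∨ 5 = 5
~(φ ∨ φ) = ~5 = 2
~~ψ ∧ ~(φ ∨ φ) = 1 ∧ 2 = 1
~φ = ~5 = 2
φ → ψ = 5 → 1 = 3
(φ → ψ) → φ = 3 → 5 = 7
~φ ∨ ((φ → ψ) → φ) = 2 ∨ 7 = 7
(~~ψ ∧ ~(φ ∨ φ)) ∧ (~φ ∨ ((φ → ψ) → φ)) = 1 ∧ 7 = 1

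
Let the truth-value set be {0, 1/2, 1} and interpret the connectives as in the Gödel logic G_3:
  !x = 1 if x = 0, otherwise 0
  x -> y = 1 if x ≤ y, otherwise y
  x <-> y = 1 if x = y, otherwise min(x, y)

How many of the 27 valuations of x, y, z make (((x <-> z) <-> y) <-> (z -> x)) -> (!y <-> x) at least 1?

value 1: 18 assignments (counts)
value 1/2: 1 assignment
value 0: 8 assignments
So 18 of the 27 assignments meet the threshold.

18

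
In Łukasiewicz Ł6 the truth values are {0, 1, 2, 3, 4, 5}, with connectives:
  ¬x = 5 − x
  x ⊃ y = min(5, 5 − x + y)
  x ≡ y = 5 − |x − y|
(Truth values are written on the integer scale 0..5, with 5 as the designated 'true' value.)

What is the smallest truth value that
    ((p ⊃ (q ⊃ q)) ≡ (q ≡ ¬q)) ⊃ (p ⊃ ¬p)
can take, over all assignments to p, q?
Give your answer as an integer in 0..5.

1

Take p = 5, q = 2:
q ⊃ q = 2 ⊃ 2 = 5
p ⊃ (q ⊃ q) = 5 ⊃ 5 = 5
¬q = ¬2 = 3
q ≡ ¬q = 2 ≡ 3 = 4
(p ⊃ (q ⊃ q)) ≡ (q ≡ ¬q) = 5 ≡ 4 = 4
¬p = ¬5 = 0
p ⊃ ¬p = 5 ⊃ 0 = 0
((p ⊃ (q ⊃ q)) ≡ (q ≡ ¬q)) ⊃ (p ⊃ ¬p) = 4 ⊃ 0 = 1
No assignment yields a value below 1, so this is the minimum.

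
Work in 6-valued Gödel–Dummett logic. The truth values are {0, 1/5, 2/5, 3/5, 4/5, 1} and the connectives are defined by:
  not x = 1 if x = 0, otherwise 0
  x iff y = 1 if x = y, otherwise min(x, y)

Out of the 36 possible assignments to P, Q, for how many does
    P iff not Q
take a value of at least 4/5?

value 1: 6 assignments (counts)
value 4/5: 1 assignment (counts)
value 3/5: 1 assignment
value 2/5: 1 assignment
value 1/5: 1 assignment
value 0: 26 assignments
So 7 of the 36 assignments meet the threshold.

7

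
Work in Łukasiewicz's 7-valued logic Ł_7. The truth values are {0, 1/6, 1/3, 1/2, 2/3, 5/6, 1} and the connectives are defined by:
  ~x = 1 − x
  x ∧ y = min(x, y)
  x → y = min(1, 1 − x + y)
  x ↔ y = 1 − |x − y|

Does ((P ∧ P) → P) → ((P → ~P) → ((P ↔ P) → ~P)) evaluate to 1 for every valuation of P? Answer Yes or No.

No

Counterexample: take P = 1/6.
P ∧ P = 1/6 ∧ 1/6 = 1/6
(P ∧ P) → P = 1/6 → 1/6 = 1
~P = ~1/6 = 5/6
P → ~P = 1/6 → 5/6 = 1
P ↔ P = 1/6 ↔ 1/6 = 1
~P = ~1/6 = 5/6
(P ↔ P) → ~P = 1 → 5/6 = 5/6
(P → ~P) → ((P ↔ P) → ~P) = 1 → 5/6 = 5/6
((P ∧ P) → P) → ((P → ~P) → ((P ↔ P) → ~P)) = 1 → 5/6 = 5/6
This gives 5/6 ≠ 1.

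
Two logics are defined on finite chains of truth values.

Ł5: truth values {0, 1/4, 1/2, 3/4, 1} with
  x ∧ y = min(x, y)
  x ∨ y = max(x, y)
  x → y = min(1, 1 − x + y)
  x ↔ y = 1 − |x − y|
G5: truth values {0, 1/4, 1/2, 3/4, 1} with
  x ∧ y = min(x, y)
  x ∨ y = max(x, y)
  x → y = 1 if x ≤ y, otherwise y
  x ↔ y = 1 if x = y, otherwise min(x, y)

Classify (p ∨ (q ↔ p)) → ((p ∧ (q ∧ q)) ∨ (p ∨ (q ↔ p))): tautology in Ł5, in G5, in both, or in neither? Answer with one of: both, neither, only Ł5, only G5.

both

In Ł5: every assignment gives 1 — tautology.
In G5: every assignment gives 1 — tautology.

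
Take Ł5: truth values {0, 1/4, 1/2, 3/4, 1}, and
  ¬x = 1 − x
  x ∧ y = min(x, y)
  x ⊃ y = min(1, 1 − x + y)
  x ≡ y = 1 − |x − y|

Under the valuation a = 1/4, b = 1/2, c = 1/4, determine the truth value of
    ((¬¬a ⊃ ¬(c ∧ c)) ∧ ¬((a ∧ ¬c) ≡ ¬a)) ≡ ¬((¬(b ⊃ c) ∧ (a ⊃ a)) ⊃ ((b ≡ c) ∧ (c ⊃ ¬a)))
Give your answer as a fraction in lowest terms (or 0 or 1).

1/2

¬a = ¬1/4 = 3/4
¬¬a = ¬3/4 = 1/4
c ∧ c = 1/4 ∧ 1/4 = 1/4
¬(c ∧ c) = ¬1/4 = 3/4
¬¬a ⊃ ¬(c ∧ c) = 1/4 ⊃ 3/4 = 1
¬c = ¬1/4 = 3/4
a ∧ ¬c = 1/4 ∧ 3/4 = 1/4
¬a = ¬1/4 = 3/4
(a ∧ ¬c) ≡ ¬a = 1/4 ≡ 3/4 = 1/2
¬((a ∧ ¬c) ≡ ¬a) = ¬1/2 = 1/2
(¬¬a ⊃ ¬(c ∧ c)) ∧ ¬((a ∧ ¬c) ≡ ¬a) = 1 ∧ 1/2 = 1/2
b ⊃ c = 1/2 ⊃ 1/4 = 3/4
¬(b ⊃ c) = ¬3/4 = 1/4
a ⊃ a = 1/4 ⊃ 1/4 = 1
¬(b ⊃ c) ∧ (a ⊃ a) = 1/4 ∧ 1 = 1/4
b ≡ c = 1/2 ≡ 1/4 = 3/4
¬a = ¬1/4 = 3/4
c ⊃ ¬a = 1/4 ⊃ 3/4 = 1
(b ≡ c) ∧ (c ⊃ ¬a) = 3/4 ∧ 1 = 3/4
(¬(b ⊃ c) ∧ (a ⊃ a)) ⊃ ((b ≡ c) ∧ (c ⊃ ¬a)) = 1/4 ⊃ 3/4 = 1
¬((¬(b ⊃ c) ∧ (a ⊃ a)) ⊃ ((b ≡ c) ∧ (c ⊃ ¬a))) = ¬1 = 0
((¬¬a ⊃ ¬(c ∧ c)) ∧ ¬((a ∧ ¬c) ≡ ¬a)) ≡ ¬((¬(b ⊃ c) ∧ (a ⊃ a)) ⊃ ((b ≡ c) ∧ (c ⊃ ¬a))) = 1/2 ≡ 0 = 1/2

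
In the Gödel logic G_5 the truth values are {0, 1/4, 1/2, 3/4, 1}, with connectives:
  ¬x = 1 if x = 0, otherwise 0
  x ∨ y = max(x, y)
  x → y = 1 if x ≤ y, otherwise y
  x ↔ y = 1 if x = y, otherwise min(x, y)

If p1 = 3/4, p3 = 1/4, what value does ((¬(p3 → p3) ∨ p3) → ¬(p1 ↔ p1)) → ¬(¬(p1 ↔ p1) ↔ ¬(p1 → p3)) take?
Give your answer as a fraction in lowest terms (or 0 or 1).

p3 → p3 = 1/4 → 1/4 = 1
¬(p3 → p3) = ¬1 = 0
¬(p3 → p3) ∨ p3 = 0 ∨ 1/4 = 1/4
p1 ↔ p1 = 3/4 ↔ 3/4 = 1
¬(p1 ↔ p1) = ¬1 = 0
(¬(p3 → p3) ∨ p3) → ¬(p1 ↔ p1) = 1/4 → 0 = 0
p1 ↔ p1 = 3/4 ↔ 3/4 = 1
¬(p1 ↔ p1) = ¬1 = 0
p1 → p3 = 3/4 → 1/4 = 1/4
¬(p1 → p3) = ¬1/4 = 0
¬(p1 ↔ p1) ↔ ¬(p1 → p3) = 0 ↔ 0 = 1
¬(¬(p1 ↔ p1) ↔ ¬(p1 → p3)) = ¬1 = 0
((¬(p3 → p3) ∨ p3) → ¬(p1 ↔ p1)) → ¬(¬(p1 ↔ p1) ↔ ¬(p1 → p3)) = 0 → 0 = 1

1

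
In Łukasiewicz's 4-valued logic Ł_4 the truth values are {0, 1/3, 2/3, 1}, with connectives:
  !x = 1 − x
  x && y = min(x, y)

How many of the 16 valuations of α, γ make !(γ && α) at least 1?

7

α = 0, γ = 0 ↦ 1  ≥
α = 0, γ = 1/3 ↦ 1  ≥
α = 0, γ = 2/3 ↦ 1  ≥
α = 0, γ = 1 ↦ 1  ≥
α = 1/3, γ = 0 ↦ 1  ≥
α = 1/3, γ = 1/3 ↦ 2/3  <
α = 1/3, γ = 2/3 ↦ 2/3  <
α = 1/3, γ = 1 ↦ 2/3  <
α = 2/3, γ = 0 ↦ 1  ≥
α = 2/3, γ = 1/3 ↦ 2/3  <
α = 2/3, γ = 2/3 ↦ 1/3  <
α = 2/3, γ = 1 ↦ 1/3  <
α = 1, γ = 0 ↦ 1  ≥
α = 1, γ = 1/3 ↦ 2/3  <
α = 1, γ = 2/3 ↦ 1/3  <
α = 1, γ = 1 ↦ 0  <
So 7 of the 16 assignments meet the threshold.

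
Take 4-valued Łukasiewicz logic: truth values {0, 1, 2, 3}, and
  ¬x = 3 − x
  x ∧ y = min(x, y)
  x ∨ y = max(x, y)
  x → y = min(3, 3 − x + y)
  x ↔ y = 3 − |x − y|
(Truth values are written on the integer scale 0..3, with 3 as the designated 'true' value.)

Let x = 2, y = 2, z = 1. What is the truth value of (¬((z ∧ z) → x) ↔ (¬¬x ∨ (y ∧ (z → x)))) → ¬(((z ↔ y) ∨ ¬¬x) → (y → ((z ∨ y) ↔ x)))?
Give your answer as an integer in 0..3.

z ∧ z = 1 ∧ 1 = 1
(z ∧ z) → x = 1 → 2 = 3
¬((z ∧ z) → x) = ¬3 = 0
¬x = ¬2 = 1
¬¬x = ¬1 = 2
z → x = 1 → 2 = 3
y ∧ (z → x) = 2 ∧ 3 = 2
¬¬x ∨ (y ∧ (z → x)) = 2 ∨ 2 = 2
¬((z ∧ z) → x) ↔ (¬¬x ∨ (y ∧ (z → x))) = 0 ↔ 2 = 1
z ↔ y = 1 ↔ 2 = 2
¬x = ¬2 = 1
¬¬x = ¬1 = 2
(z ↔ y) ∨ ¬¬x = 2 ∨ 2 = 2
z ∨ y = 1 ∨ 2 = 2
(z ∨ y) ↔ x = 2 ↔ 2 = 3
y → ((z ∨ y) ↔ x) = 2 → 3 = 3
((z ↔ y) ∨ ¬¬x) → (y → ((z ∨ y) ↔ x)) = 2 → 3 = 3
¬(((z ↔ y) ∨ ¬¬x) → (y → ((z ∨ y) ↔ x))) = ¬3 = 0
(¬((z ∧ z) → x) ↔ (¬¬x ∨ (y ∧ (z → x)))) → ¬(((z ↔ y) ∨ ¬¬x) → (y → ((z ∨ y) ↔ x))) = 1 → 0 = 2

2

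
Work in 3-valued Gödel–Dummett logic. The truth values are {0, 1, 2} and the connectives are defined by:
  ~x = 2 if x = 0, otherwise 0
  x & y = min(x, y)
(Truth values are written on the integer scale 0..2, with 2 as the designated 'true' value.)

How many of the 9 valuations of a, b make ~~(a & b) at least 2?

4

a = 0, b = 0 ↦ 0  <
a = 0, b = 1 ↦ 0  <
a = 0, b = 2 ↦ 0  <
a = 1, b = 0 ↦ 0  <
a = 1, b = 1 ↦ 2  ≥
a = 1, b = 2 ↦ 2  ≥
a = 2, b = 0 ↦ 0  <
a = 2, b = 1 ↦ 2  ≥
a = 2, b = 2 ↦ 2  ≥
So 4 of the 9 assignments meet the threshold.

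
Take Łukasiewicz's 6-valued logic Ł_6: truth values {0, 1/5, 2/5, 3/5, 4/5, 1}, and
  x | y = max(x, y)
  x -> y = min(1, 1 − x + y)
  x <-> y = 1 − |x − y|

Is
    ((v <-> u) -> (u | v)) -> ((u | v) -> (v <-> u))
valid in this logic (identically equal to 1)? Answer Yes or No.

No

Counterexample: take u = 0, v = 3/5.
v <-> u = 3/5 <-> 0 = 2/5
u | v = 0 | 3/5 = 3/5
(v <-> u) -> (u | v) = 2/5 -> 3/5 = 1
u | v = 0 | 3/5 = 3/5
v <-> u = 3/5 <-> 0 = 2/5
(u | v) -> (v <-> u) = 3/5 -> 2/5 = 4/5
((v <-> u) -> (u | v)) -> ((u | v) -> (v <-> u)) = 1 -> 4/5 = 4/5
This gives 4/5 ≠ 1.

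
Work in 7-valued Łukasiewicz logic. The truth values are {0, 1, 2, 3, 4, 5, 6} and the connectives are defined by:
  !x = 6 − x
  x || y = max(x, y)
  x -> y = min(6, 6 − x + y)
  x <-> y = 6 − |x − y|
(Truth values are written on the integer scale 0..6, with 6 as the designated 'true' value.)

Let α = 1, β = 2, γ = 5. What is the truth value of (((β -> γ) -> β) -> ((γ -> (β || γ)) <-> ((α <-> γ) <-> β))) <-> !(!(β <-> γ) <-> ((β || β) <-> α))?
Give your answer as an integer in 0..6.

β -> γ = 2 -> 5 = 6
(β -> γ) -> β = 6 -> 2 = 2
β || γ = 2 || 5 = 5
γ -> (β || γ) = 5 -> 5 = 6
α <-> γ = 1 <-> 5 = 2
(α <-> γ) <-> β = 2 <-> 2 = 6
(γ -> (β || γ)) <-> ((α <-> γ) <-> β) = 6 <-> 6 = 6
((β -> γ) -> β) -> ((γ -> (β || γ)) <-> ((α <-> γ) <-> β)) = 2 -> 6 = 6
β <-> γ = 2 <-> 5 = 3
!(β <-> γ) = !3 = 3
β || β = 2 || 2 = 2
(β || β) <-> α = 2 <-> 1 = 5
!(β <-> γ) <-> ((β || β) <-> α) = 3 <-> 5 = 4
!(!(β <-> γ) <-> ((β || β) <-> α)) = !4 = 2
(((β -> γ) -> β) -> ((γ -> (β || γ)) <-> ((α <-> γ) <-> β))) <-> !(!(β <-> γ) <-> ((β || β) <-> α)) = 6 <-> 2 = 2

2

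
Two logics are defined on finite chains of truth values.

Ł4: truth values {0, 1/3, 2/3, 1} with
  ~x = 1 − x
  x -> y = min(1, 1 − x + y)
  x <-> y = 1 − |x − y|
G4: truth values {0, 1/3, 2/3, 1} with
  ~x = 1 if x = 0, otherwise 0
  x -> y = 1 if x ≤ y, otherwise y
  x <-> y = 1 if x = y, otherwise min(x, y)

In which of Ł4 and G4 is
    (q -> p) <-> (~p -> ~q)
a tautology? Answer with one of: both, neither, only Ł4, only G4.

In Ł4: every assignment gives 1 — tautology.
In G4: at p = 1/3, q = 2/3 the value is 1/3 — not a tautology.

only Ł4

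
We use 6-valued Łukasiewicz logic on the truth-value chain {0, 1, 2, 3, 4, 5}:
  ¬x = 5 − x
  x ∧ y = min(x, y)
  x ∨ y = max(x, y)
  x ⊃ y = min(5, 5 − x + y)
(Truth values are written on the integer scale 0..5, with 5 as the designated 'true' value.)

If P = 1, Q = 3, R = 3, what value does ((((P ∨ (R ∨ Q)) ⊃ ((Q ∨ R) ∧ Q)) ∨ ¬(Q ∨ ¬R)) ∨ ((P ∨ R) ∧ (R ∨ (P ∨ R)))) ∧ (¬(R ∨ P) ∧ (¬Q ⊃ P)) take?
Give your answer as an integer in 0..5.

2

R ∨ Q = 3 ∨ 3 = 3
P ∨ (R ∨ Q) = 1 ∨ 3 = 3
Q ∨ R = 3 ∨ 3 = 3
(Q ∨ R) ∧ Q = 3 ∧ 3 = 3
(P ∨ (R ∨ Q)) ⊃ ((Q ∨ R) ∧ Q) = 3 ⊃ 3 = 5
¬R = ¬3 = 2
Q ∨ ¬R = 3 ∨ 2 = 3
¬(Q ∨ ¬R) = ¬3 = 2
((P ∨ (R ∨ Q)) ⊃ ((Q ∨ R) ∧ Q)) ∨ ¬(Q ∨ ¬R) = 5 ∨ 2 = 5
P ∨ R = 1 ∨ 3 = 3
P ∨ R = 1 ∨ 3 = 3
R ∨ (P ∨ R) = 3 ∨ 3 = 3
(P ∨ R) ∧ (R ∨ (P ∨ R)) = 3 ∧ 3 = 3
(((P ∨ (R ∨ Q)) ⊃ ((Q ∨ R) ∧ Q)) ∨ ¬(Q ∨ ¬R)) ∨ ((P ∨ R) ∧ (R ∨ (P ∨ R))) = 5 ∨ 3 = 5
R ∨ P = 3 ∨ 1 = 3
¬(R ∨ P) = ¬3 = 2
¬Q = ¬3 = 2
¬Q ⊃ P = 2 ⊃ 1 = 4
¬(R ∨ P) ∧ (¬Q ⊃ P) = 2 ∧ 4 = 2
((((P ∨ (R ∨ Q)) ⊃ ((Q ∨ R) ∧ Q)) ∨ ¬(Q ∨ ¬R)) ∨ ((P ∨ R) ∧ (R ∨ (P ∨ R)))) ∧ (¬(R ∨ P) ∧ (¬Q ⊃ P)) = 5 ∧ 2 = 2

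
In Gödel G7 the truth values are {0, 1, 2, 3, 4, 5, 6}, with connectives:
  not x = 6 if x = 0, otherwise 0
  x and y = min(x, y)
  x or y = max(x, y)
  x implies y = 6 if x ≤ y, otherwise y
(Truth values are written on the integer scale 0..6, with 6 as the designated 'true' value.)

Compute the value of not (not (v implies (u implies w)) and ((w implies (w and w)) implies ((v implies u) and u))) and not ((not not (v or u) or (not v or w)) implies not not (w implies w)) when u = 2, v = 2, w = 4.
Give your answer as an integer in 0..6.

0

u implies w = 2 implies 4 = 6
v implies (u implies w) = 2 implies 6 = 6
not (v implies (u implies w)) = not 6 = 0
w and w = 4 and 4 = 4
w implies (w and w) = 4 implies 4 = 6
v implies u = 2 implies 2 = 6
(v implies u) and u = 6 and 2 = 2
(w implies (w and w)) implies ((v implies u) and u) = 6 implies 2 = 2
not (v implies (u implies w)) and ((w implies (w and w)) implies ((v implies u) and u)) = 0 and 2 = 0
not (not (v implies (u implies w)) and ((w implies (w and w)) implies ((v implies u) and u))) = not 0 = 6
v or u = 2 or 2 = 2
not (v or u) = not 2 = 0
not not (v or u) = not 0 = 6
not v = not 2 = 0
not v or w = 0 or 4 = 4
not not (v or u) or (not v or w) = 6 or 4 = 6
w implies w = 4 implies 4 = 6
not (w implies w) = not 6 = 0
not not (w implies w) = not 0 = 6
(not not (v or u) or (not v or w)) implies not not (w implies w) = 6 implies 6 = 6
not ((not not (v or u) or (not v or w)) implies not not (w implies w)) = not 6 = 0
not (not (v implies (u implies w)) and ((w implies (w and w)) implies ((v implies u) and u))) and not ((not not (v or u) or (not v or w)) implies not not (w implies w)) = 6 and 0 = 0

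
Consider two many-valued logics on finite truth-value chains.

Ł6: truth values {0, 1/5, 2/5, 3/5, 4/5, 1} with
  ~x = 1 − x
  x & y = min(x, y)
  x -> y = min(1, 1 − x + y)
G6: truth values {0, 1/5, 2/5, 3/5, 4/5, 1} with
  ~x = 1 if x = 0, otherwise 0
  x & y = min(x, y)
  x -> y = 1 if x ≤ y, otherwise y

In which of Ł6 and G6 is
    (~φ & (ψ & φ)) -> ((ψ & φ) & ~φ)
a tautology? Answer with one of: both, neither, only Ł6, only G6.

In Ł6: every assignment gives 1 — tautology.
In G6: every assignment gives 1 — tautology.

both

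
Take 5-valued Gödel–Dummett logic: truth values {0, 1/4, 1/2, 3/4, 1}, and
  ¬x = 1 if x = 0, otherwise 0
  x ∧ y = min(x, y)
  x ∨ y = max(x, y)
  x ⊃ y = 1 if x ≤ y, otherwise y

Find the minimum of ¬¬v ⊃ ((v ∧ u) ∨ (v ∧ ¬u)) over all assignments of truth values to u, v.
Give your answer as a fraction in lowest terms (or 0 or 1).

Take u = 0, v = 1/4:
¬v = ¬1/4 = 0
¬¬v = ¬0 = 1
v ∧ u = 1/4 ∧ 0 = 0
¬u = ¬0 = 1
v ∧ ¬u = 1/4 ∧ 1 = 1/4
(v ∧ u) ∨ (v ∧ ¬u) = 0 ∨ 1/4 = 1/4
¬¬v ⊃ ((v ∧ u) ∨ (v ∧ ¬u)) = 1 ⊃ 1/4 = 1/4
No assignment yields a value below 1/4, so this is the minimum.

1/4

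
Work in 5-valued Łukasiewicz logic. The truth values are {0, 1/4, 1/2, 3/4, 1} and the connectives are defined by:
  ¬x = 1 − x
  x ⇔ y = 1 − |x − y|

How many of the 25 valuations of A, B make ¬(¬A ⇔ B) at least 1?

value 1: 2 assignments (counts)
value 3/4: 4 assignments
value 1/2: 6 assignments
value 1/4: 8 assignments
value 0: 5 assignments
So 2 of the 25 assignments meet the threshold.

2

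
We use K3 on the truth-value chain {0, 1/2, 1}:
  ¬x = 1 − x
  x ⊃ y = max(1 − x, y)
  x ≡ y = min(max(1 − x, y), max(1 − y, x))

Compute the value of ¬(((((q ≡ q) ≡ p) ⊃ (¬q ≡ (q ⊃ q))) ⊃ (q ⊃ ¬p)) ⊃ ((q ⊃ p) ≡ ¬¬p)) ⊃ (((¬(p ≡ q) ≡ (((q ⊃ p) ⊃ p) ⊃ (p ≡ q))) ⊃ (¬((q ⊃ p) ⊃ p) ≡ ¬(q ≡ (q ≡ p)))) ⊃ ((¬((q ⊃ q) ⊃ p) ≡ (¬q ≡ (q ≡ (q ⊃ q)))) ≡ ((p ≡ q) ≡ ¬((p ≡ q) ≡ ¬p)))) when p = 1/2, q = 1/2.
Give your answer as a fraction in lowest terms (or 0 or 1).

1/2

q ≡ q = 1/2 ≡ 1/2 = 1/2
(q ≡ q) ≡ p = 1/2 ≡ 1/2 = 1/2
¬q = ¬1/2 = 1/2
q ⊃ q = 1/2 ⊃ 1/2 = 1/2
¬q ≡ (q ⊃ q) = 1/2 ≡ 1/2 = 1/2
((q ≡ q) ≡ p) ⊃ (¬q ≡ (q ⊃ q)) = 1/2 ⊃ 1/2 = 1/2
¬p = ¬1/2 = 1/2
q ⊃ ¬p = 1/2 ⊃ 1/2 = 1/2
(((q ≡ q) ≡ p) ⊃ (¬q ≡ (q ⊃ q))) ⊃ (q ⊃ ¬p) = 1/2 ⊃ 1/2 = 1/2
q ⊃ p = 1/2 ⊃ 1/2 = 1/2
¬p = ¬1/2 = 1/2
¬¬p = ¬1/2 = 1/2
(q ⊃ p) ≡ ¬¬p = 1/2 ≡ 1/2 = 1/2
((((q ≡ q) ≡ p) ⊃ (¬q ≡ (q ⊃ q))) ⊃ (q ⊃ ¬p)) ⊃ ((q ⊃ p) ≡ ¬¬p) = 1/2 ⊃ 1/2 = 1/2
¬(((((q ≡ q) ≡ p) ⊃ (¬q ≡ (q ⊃ q))) ⊃ (q ⊃ ¬p)) ⊃ ((q ⊃ p) ≡ ¬¬p)) = ¬1/2 = 1/2
p ≡ q = 1/2 ≡ 1/2 = 1/2
¬(p ≡ q) = ¬1/2 = 1/2
q ⊃ p = 1/2 ⊃ 1/2 = 1/2
(q ⊃ p) ⊃ p = 1/2 ⊃ 1/2 = 1/2
p ≡ q = 1/2 ≡ 1/2 = 1/2
((q ⊃ p) ⊃ p) ⊃ (p ≡ q) = 1/2 ⊃ 1/2 = 1/2
¬(p ≡ q) ≡ (((q ⊃ p) ⊃ p) ⊃ (p ≡ q)) = 1/2 ≡ 1/2 = 1/2
q ⊃ p = 1/2 ⊃ 1/2 = 1/2
(q ⊃ p) ⊃ p = 1/2 ⊃ 1/2 = 1/2
¬((q ⊃ p) ⊃ p) = ¬1/2 = 1/2
q ≡ p = 1/2 ≡ 1/2 = 1/2
q ≡ (q ≡ p) = 1/2 ≡ 1/2 = 1/2
¬(q ≡ (q ≡ p)) = ¬1/2 = 1/2
¬((q ⊃ p) ⊃ p) ≡ ¬(q ≡ (q ≡ p)) = 1/2 ≡ 1/2 = 1/2
(¬(p ≡ q) ≡ (((q ⊃ p) ⊃ p) ⊃ (p ≡ q))) ⊃ (¬((q ⊃ p) ⊃ p) ≡ ¬(q ≡ (q ≡ p))) = 1/2 ⊃ 1/2 = 1/2
q ⊃ q = 1/2 ⊃ 1/2 = 1/2
(q ⊃ q) ⊃ p = 1/2 ⊃ 1/2 = 1/2
¬((q ⊃ q) ⊃ p) = ¬1/2 = 1/2
¬q = ¬1/2 = 1/2
q ⊃ q = 1/2 ⊃ 1/2 = 1/2
q ≡ (q ⊃ q) = 1/2 ≡ 1/2 = 1/2
¬q ≡ (q ≡ (q ⊃ q)) = 1/2 ≡ 1/2 = 1/2
¬((q ⊃ q) ⊃ p) ≡ (¬q ≡ (q ≡ (q ⊃ q))) = 1/2 ≡ 1/2 = 1/2
p ≡ q = 1/2 ≡ 1/2 = 1/2
p ≡ q = 1/2 ≡ 1/2 = 1/2
¬p = ¬1/2 = 1/2
(p ≡ q) ≡ ¬p = 1/2 ≡ 1/2 = 1/2
¬((p ≡ q) ≡ ¬p) = ¬1/2 = 1/2
(p ≡ q) ≡ ¬((p ≡ q) ≡ ¬p) = 1/2 ≡ 1/2 = 1/2
(¬((q ⊃ q) ⊃ p) ≡ (¬q ≡ (q ≡ (q ⊃ q)))) ≡ ((p ≡ q) ≡ ¬((p ≡ q) ≡ ¬p)) = 1/2 ≡ 1/2 = 1/2
((¬(p ≡ q) ≡ (((q ⊃ p) ⊃ p) ⊃ (p ≡ q))) ⊃ (¬((q ⊃ p) ⊃ p) ≡ ¬(q ≡ (q ≡ p)))) ⊃ ((¬((q ⊃ q) ⊃ p) ≡ (¬q ≡ (q ≡ (q ⊃ q)))) ≡ ((p ≡ q) ≡ ¬((p ≡ q) ≡ ¬p))) = 1/2 ⊃ 1/2 = 1/2
¬(((((q ≡ q) ≡ p) ⊃ (¬q ≡ (q ⊃ q))) ⊃ (q ⊃ ¬p)) ⊃ ((q ⊃ p) ≡ ¬¬p)) ⊃ (((¬(p ≡ q) ≡ (((q ⊃ p) ⊃ p) ⊃ (p ≡ q))) ⊃ (¬((q ⊃ p) ⊃ p) ≡ ¬(q ≡ (q ≡ p)))) ⊃ ((¬((q ⊃ q) ⊃ p) ≡ (¬q ≡ (q ≡ (q ⊃ q)))) ≡ ((p ≡ q) ≡ ¬((p ≡ q) ≡ ¬p)))) = 1/2 ⊃ 1/2 = 1/2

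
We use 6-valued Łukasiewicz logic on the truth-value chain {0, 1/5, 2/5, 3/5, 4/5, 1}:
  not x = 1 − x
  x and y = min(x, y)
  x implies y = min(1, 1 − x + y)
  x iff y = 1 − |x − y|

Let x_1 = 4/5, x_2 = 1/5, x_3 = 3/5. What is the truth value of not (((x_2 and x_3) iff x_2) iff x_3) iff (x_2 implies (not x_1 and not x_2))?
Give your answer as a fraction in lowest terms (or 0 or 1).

x_2 and x_3 = 1/5 and 3/5 = 1/5
(x_2 and x_3) iff x_2 = 1/5 iff 1/5 = 1
((x_2 and x_3) iff x_2) iff x_3 = 1 iff 3/5 = 3/5
not (((x_2 and x_3) iff x_2) iff x_3) = not 3/5 = 2/5
not x_1 = not 4/5 = 1/5
not x_2 = not 1/5 = 4/5
not x_1 and not x_2 = 1/5 and 4/5 = 1/5
x_2 implies (not x_1 and not x_2) = 1/5 implies 1/5 = 1
not (((x_2 and x_3) iff x_2) iff x_3) iff (x_2 implies (not x_1 and not x_2)) = 2/5 iff 1 = 2/5

2/5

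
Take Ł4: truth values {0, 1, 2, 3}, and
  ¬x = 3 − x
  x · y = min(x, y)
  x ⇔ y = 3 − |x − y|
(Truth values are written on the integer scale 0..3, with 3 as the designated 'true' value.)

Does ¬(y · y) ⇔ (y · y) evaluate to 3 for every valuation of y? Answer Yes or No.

Counterexample: take y = 0.
y · y = 0 · 0 = 0
¬(y · y) = ¬0 = 3
y · y = 0 · 0 = 0
¬(y · y) ⇔ (y · y) = 3 ⇔ 0 = 0
This gives 0 ≠ 3.

No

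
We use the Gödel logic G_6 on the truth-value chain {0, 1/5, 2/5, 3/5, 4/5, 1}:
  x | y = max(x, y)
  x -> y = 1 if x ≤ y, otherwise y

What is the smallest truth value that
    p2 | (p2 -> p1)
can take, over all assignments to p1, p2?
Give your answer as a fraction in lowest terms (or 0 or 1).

Take p1 = 0, p2 = 1/5:
p2 -> p1 = 1/5 -> 0 = 0
p2 | (p2 -> p1) = 1/5 | 0 = 1/5
No assignment yields a value below 1/5, so this is the minimum.

1/5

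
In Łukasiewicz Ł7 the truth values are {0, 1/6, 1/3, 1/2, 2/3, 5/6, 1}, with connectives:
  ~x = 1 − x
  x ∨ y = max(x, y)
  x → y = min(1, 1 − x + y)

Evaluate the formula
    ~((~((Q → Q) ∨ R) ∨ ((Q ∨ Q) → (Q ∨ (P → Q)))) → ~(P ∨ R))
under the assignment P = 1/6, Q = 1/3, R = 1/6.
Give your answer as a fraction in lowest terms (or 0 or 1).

1/6

Q → Q = 1/3 → 1/3 = 1
(Q → Q) ∨ R = 1 ∨ 1/6 = 1
~((Q → Q) ∨ R) = ~1 = 0
Q ∨ Q = 1/3 ∨ 1/3 = 1/3
P → Q = 1/6 → 1/3 = 1
Q ∨ (P → Q) = 1/3 ∨ 1 = 1
(Q ∨ Q) → (Q ∨ (P → Q)) = 1/3 → 1 = 1
~((Q → Q) ∨ R) ∨ ((Q ∨ Q) → (Q ∨ (P → Q))) = 0 ∨ 1 = 1
P ∨ R = 1/6 ∨ 1/6 = 1/6
~(P ∨ R) = ~1/6 = 5/6
(~((Q → Q) ∨ R) ∨ ((Q ∨ Q) → (Q ∨ (P → Q)))) → ~(P ∨ R) = 1 → 5/6 = 5/6
~((~((Q → Q) ∨ R) ∨ ((Q ∨ Q) → (Q ∨ (P → Q)))) → ~(P ∨ R)) = ~5/6 = 1/6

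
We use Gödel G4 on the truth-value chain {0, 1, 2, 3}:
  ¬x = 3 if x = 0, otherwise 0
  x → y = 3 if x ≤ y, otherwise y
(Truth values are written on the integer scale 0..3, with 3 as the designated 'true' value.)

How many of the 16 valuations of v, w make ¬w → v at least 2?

v = 0, w = 0 ↦ 0  <
v = 0, w = 1 ↦ 3  ≥
v = 0, w = 2 ↦ 3  ≥
v = 0, w = 3 ↦ 3  ≥
v = 1, w = 0 ↦ 1  <
v = 1, w = 1 ↦ 3  ≥
v = 1, w = 2 ↦ 3  ≥
v = 1, w = 3 ↦ 3  ≥
v = 2, w = 0 ↦ 2  ≥
v = 2, w = 1 ↦ 3  ≥
v = 2, w = 2 ↦ 3  ≥
v = 2, w = 3 ↦ 3  ≥
v = 3, w = 0 ↦ 3  ≥
v = 3, w = 1 ↦ 3  ≥
v = 3, w = 2 ↦ 3  ≥
v = 3, w = 3 ↦ 3  ≥
So 14 of the 16 assignments meet the threshold.

14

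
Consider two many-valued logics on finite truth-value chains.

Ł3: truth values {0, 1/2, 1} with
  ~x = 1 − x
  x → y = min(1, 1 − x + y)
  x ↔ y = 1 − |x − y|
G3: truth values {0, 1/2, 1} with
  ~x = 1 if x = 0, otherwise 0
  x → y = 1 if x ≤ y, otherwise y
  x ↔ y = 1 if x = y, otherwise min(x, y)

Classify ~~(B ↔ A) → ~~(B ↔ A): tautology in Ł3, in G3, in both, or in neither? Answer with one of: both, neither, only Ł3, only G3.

In Ł3: every assignment gives 1 — tautology.
In G3: every assignment gives 1 — tautology.

both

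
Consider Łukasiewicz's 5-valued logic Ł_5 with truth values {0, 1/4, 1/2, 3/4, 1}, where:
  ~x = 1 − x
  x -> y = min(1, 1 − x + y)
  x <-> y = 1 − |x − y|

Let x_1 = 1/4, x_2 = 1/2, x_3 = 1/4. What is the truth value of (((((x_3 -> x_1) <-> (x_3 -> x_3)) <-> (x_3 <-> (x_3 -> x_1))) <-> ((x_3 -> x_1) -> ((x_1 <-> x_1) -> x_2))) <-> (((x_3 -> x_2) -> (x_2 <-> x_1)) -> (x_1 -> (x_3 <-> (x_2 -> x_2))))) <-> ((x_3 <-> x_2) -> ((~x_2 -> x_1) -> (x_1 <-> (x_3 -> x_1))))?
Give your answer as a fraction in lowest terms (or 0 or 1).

x_3 -> x_1 = 1/4 -> 1/4 = 1
x_3 -> x_3 = 1/4 -> 1/4 = 1
(x_3 -> x_1) <-> (x_3 -> x_3) = 1 <-> 1 = 1
x_3 -> x_1 = 1/4 -> 1/4 = 1
x_3 <-> (x_3 -> x_1) = 1/4 <-> 1 = 1/4
((x_3 -> x_1) <-> (x_3 -> x_3)) <-> (x_3 <-> (x_3 -> x_1)) = 1 <-> 1/4 = 1/4
x_3 -> x_1 = 1/4 -> 1/4 = 1
x_1 <-> x_1 = 1/4 <-> 1/4 = 1
(x_1 <-> x_1) -> x_2 = 1 -> 1/2 = 1/2
(x_3 -> x_1) -> ((x_1 <-> x_1) -> x_2) = 1 -> 1/2 = 1/2
(((x_3 -> x_1) <-> (x_3 -> x_3)) <-> (x_3 <-> (x_3 -> x_1))) <-> ((x_3 -> x_1) -> ((x_1 <-> x_1) -> x_2)) = 1/4 <-> 1/2 = 3/4
x_3 -> x_2 = 1/4 -> 1/2 = 1
x_2 <-> x_1 = 1/2 <-> 1/4 = 3/4
(x_3 -> x_2) -> (x_2 <-> x_1) = 1 -> 3/4 = 3/4
x_2 -> x_2 = 1/2 -> 1/2 = 1
x_3 <-> (x_2 -> x_2) = 1/4 <-> 1 = 1/4
x_1 -> (x_3 <-> (x_2 -> x_2)) = 1/4 -> 1/4 = 1
((x_3 -> x_2) -> (x_2 <-> x_1)) -> (x_1 -> (x_3 <-> (x_2 -> x_2))) = 3/4 -> 1 = 1
((((x_3 -> x_1) <-> (x_3 -> x_3)) <-> (x_3 <-> (x_3 -> x_1))) <-> ((x_3 -> x_1) -> ((x_1 <-> x_1) -> x_2))) <-> (((x_3 -> x_2) -> (x_2 <-> x_1)) -> (x_1 -> (x_3 <-> (x_2 -> x_2)))) = 3/4 <-> 1 = 3/4
x_3 <-> x_2 = 1/4 <-> 1/2 = 3/4
~x_2 = ~1/2 = 1/2
~x_2 -> x_1 = 1/2 -> 1/4 = 3/4
x_3 -> x_1 = 1/4 -> 1/4 = 1
x_1 <-> (x_3 -> x_1) = 1/4 <-> 1 = 1/4
(~x_2 -> x_1) -> (x_1 <-> (x_3 -> x_1)) = 3/4 -> 1/4 = 1/2
(x_3 <-> x_2) -> ((~x_2 -> x_1) -> (x_1 <-> (x_3 -> x_1))) = 3/4 -> 1/2 = 3/4
(((((x_3 -> x_1) <-> (x_3 -> x_3)) <-> (x_3 <-> (x_3 -> x_1))) <-> ((x_3 -> x_1) -> ((x_1 <-> x_1) -> x_2))) <-> (((x_3 -> x_2) -> (x_2 <-> x_1)) -> (x_1 -> (x_3 <-> (x_2 -> x_2))))) <-> ((x_3 <-> x_2) -> ((~x_2 -> x_1) -> (x_1 <-> (x_3 -> x_1)))) = 3/4 <-> 3/4 = 1

1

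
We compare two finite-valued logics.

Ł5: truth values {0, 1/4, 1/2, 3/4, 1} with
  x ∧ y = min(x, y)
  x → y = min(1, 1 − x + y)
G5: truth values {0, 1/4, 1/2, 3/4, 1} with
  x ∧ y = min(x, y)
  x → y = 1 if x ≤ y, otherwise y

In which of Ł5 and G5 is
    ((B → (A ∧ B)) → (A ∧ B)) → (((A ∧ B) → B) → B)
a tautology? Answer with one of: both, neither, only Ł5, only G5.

In Ł5: every assignment gives 1 — tautology.
In G5: at A = 0, B = 1/4 the value is 1/4 — not a tautology.

only Ł5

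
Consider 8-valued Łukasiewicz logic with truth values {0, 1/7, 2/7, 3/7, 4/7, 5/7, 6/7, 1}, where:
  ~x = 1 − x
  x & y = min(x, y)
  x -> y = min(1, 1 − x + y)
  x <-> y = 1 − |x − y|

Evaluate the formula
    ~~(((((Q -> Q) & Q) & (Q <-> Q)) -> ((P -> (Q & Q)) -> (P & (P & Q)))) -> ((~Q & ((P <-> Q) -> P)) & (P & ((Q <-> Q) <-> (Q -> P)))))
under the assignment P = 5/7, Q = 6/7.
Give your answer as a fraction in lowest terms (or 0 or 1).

Q -> Q = 6/7 -> 6/7 = 1
(Q -> Q) & Q = 1 & 6/7 = 6/7
Q <-> Q = 6/7 <-> 6/7 = 1
((Q -> Q) & Q) & (Q <-> Q) = 6/7 & 1 = 6/7
Q & Q = 6/7 & 6/7 = 6/7
P -> (Q & Q) = 5/7 -> 6/7 = 1
P & Q = 5/7 & 6/7 = 5/7
P & (P & Q) = 5/7 & 5/7 = 5/7
(P -> (Q & Q)) -> (P & (P & Q)) = 1 -> 5/7 = 5/7
(((Q -> Q) & Q) & (Q <-> Q)) -> ((P -> (Q & Q)) -> (P & (P & Q))) = 6/7 -> 5/7 = 6/7
~Q = ~6/7 = 1/7
P <-> Q = 5/7 <-> 6/7 = 6/7
(P <-> Q) -> P = 6/7 -> 5/7 = 6/7
~Q & ((P <-> Q) -> P) = 1/7 & 6/7 = 1/7
Q <-> Q = 6/7 <-> 6/7 = 1
Q -> P = 6/7 -> 5/7 = 6/7
(Q <-> Q) <-> (Q -> P) = 1 <-> 6/7 = 6/7
P & ((Q <-> Q) <-> (Q -> P)) = 5/7 & 6/7 = 5/7
(~Q & ((P <-> Q) -> P)) & (P & ((Q <-> Q) <-> (Q -> P))) = 1/7 & 5/7 = 1/7
((((Q -> Q) & Q) & (Q <-> Q)) -> ((P -> (Q & Q)) -> (P & (P & Q)))) -> ((~Q & ((P <-> Q) -> P)) & (P & ((Q <-> Q) <-> (Q -> P)))) = 6/7 -> 1/7 = 2/7
~(((((Q -> Q) & Q) & (Q <-> Q)) -> ((P -> (Q & Q)) -> (P & (P & Q)))) -> ((~Q & ((P <-> Q) -> P)) & (P & ((Q <-> Q) <-> (Q -> P))))) = ~2/7 = 5/7
~~(((((Q -> Q) & Q) & (Q <-> Q)) -> ((P -> (Q & Q)) -> (P & (P & Q)))) -> ((~Q & ((P <-> Q) -> P)) & (P & ((Q <-> Q) <-> (Q -> P))))) = ~5/7 = 2/7

2/7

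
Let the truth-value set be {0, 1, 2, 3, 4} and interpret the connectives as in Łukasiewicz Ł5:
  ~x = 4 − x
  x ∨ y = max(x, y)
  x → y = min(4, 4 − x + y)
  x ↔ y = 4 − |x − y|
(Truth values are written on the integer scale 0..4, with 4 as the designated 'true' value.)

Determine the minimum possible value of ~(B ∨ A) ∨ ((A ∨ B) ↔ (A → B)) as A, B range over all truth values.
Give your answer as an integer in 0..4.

0

Take A = 4, B = 0:
B ∨ A = 0 ∨ 4 = 4
~(B ∨ A) = ~4 = 0
A ∨ B = 4 ∨ 0 = 4
A → B = 4 → 0 = 0
(A ∨ B) ↔ (A → B) = 4 ↔ 0 = 0
~(B ∨ A) ∨ ((A ∨ B) ↔ (A → B)) = 0 ∨ 0 = 0
No assignment yields a value below 0, so this is the minimum.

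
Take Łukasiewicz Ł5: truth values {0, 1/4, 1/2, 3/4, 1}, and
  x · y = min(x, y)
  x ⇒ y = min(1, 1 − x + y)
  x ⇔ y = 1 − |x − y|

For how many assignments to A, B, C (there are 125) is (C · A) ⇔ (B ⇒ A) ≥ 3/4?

47

value 1: 19 assignments (counts)
value 3/4: 28 assignments (counts)
value 1/2: 31 assignments
value 1/4: 28 assignments
value 0: 19 assignments
So 47 of the 125 assignments meet the threshold.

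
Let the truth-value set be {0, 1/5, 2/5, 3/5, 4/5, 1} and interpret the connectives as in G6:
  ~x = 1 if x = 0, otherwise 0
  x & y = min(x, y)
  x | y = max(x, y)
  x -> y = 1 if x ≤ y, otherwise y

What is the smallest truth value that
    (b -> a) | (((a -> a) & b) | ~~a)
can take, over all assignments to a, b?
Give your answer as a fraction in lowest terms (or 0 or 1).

1/5

Take a = 0, b = 1/5:
b -> a = 1/5 -> 0 = 0
a -> a = 0 -> 0 = 1
(a -> a) & b = 1 & 1/5 = 1/5
~a = ~0 = 1
~~a = ~1 = 0
((a -> a) & b) | ~~a = 1/5 | 0 = 1/5
(b -> a) | (((a -> a) & b) | ~~a) = 0 | 1/5 = 1/5
No assignment yields a value below 1/5, so this is the minimum.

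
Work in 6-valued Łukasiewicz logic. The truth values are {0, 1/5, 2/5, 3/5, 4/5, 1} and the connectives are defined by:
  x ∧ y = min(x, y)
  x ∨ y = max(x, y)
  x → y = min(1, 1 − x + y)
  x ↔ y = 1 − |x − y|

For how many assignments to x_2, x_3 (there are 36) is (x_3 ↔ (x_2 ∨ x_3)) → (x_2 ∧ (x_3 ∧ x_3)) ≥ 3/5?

value 1: 6 assignments (counts)
value 4/5: 6 assignments (counts)
value 3/5: 6 assignments (counts)
value 2/5: 6 assignments
value 1/5: 6 assignments
value 0: 6 assignments
So 18 of the 36 assignments meet the threshold.

18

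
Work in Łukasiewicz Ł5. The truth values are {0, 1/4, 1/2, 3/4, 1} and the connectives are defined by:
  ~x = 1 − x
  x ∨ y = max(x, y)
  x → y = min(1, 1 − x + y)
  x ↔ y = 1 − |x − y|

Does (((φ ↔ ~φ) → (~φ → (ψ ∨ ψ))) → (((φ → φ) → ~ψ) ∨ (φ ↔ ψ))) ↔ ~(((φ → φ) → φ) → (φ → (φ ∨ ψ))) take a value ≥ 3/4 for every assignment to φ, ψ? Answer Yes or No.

Counterexample: take φ = 0, ψ = 0.
~φ = ~0 = 1
φ ↔ ~φ = 0 ↔ 1 = 0
~φ = ~0 = 1
ψ ∨ ψ = 0 ∨ 0 = 0
~φ → (ψ ∨ ψ) = 1 → 0 = 0
(φ ↔ ~φ) → (~φ → (ψ ∨ ψ)) = 0 → 0 = 1
φ → φ = 0 → 0 = 1
~ψ = ~0 = 1
(φ → φ) → ~ψ = 1 → 1 = 1
φ ↔ ψ = 0 ↔ 0 = 1
((φ → φ) → ~ψ) ∨ (φ ↔ ψ) = 1 ∨ 1 = 1
((φ ↔ ~φ) → (~φ → (ψ ∨ ψ))) → (((φ → φ) → ~ψ) ∨ (φ ↔ ψ)) = 1 → 1 = 1
φ → φ = 0 → 0 = 1
(φ → φ) → φ = 1 → 0 = 0
φ ∨ ψ = 0 ∨ 0 = 0
φ → (φ ∨ ψ) = 0 → 0 = 1
((φ → φ) → φ) → (φ → (φ ∨ ψ)) = 0 → 1 = 1
~(((φ → φ) → φ) → (φ → (φ ∨ ψ))) = ~1 = 0
(((φ ↔ ~φ) → (~φ → (ψ ∨ ψ))) → (((φ → φ) → ~ψ) ∨ (φ ↔ ψ))) ↔ ~(((φ → φ) → φ) → (φ → (φ ∨ ψ))) = 1 ↔ 0 = 0
This gives 0, which is below 3/4.

No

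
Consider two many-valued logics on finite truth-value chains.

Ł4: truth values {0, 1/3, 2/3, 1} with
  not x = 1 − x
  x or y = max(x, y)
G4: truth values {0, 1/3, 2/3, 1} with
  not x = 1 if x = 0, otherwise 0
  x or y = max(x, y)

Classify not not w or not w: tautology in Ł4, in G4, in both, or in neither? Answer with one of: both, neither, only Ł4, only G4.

only G4

In Ł4: at w = 1/3 the value is 2/3 — not a tautology.
In G4: every assignment gives 1 — tautology.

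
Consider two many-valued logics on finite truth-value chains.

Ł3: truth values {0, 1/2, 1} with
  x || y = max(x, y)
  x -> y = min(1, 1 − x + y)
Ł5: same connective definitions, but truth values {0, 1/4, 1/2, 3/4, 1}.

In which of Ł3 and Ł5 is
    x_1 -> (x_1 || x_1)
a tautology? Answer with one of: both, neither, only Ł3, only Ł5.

In Ł3: every assignment gives 1 — tautology.
In Ł5: every assignment gives 1 — tautology.

both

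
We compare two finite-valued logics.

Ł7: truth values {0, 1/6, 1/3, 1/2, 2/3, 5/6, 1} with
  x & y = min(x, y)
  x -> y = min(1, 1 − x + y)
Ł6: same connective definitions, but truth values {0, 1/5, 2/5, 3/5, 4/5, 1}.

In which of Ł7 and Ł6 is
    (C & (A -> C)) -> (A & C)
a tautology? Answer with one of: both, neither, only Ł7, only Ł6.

neither

In Ł7: at A = 0, C = 1/6 the value is 5/6 — not a tautology.
In Ł6: at A = 0, C = 1/5 the value is 4/5 — not a tautology.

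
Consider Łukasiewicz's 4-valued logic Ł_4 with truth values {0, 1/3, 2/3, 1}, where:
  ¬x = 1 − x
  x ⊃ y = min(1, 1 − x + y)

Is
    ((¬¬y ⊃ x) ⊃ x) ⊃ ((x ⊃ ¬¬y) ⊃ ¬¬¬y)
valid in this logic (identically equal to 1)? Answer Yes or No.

No

Counterexample: take x = 0, y = 2/3.
¬y = ¬2/3 = 1/3
¬¬y = ¬1/3 = 2/3
¬¬y ⊃ x = 2/3 ⊃ 0 = 1/3
(¬¬y ⊃ x) ⊃ x = 1/3 ⊃ 0 = 2/3
¬y = ¬2/3 = 1/3
¬¬y = ¬1/3 = 2/3
x ⊃ ¬¬y = 0 ⊃ 2/3 = 1
¬y = ¬2/3 = 1/3
¬¬y = ¬1/3 = 2/3
¬¬¬y = ¬2/3 = 1/3
(x ⊃ ¬¬y) ⊃ ¬¬¬y = 1 ⊃ 1/3 = 1/3
((¬¬y ⊃ x) ⊃ x) ⊃ ((x ⊃ ¬¬y) ⊃ ¬¬¬y) = 2/3 ⊃ 1/3 = 2/3
This gives 2/3 ≠ 1.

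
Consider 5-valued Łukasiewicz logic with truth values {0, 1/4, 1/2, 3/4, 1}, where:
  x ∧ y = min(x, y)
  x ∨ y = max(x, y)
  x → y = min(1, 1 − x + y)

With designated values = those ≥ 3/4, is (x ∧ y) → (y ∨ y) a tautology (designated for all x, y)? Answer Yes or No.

Yes

At x = 0, y = 3/4, for instance:
x ∧ y = 0 ∧ 3/4 = 0
y ∨ y = 3/4 ∨ 3/4 = 3/4
(x ∧ y) → (y ∨ y) = 0 → 3/4 = 1
and checking the remaining 24 assignments likewise gives ≥ 3/4 in every case.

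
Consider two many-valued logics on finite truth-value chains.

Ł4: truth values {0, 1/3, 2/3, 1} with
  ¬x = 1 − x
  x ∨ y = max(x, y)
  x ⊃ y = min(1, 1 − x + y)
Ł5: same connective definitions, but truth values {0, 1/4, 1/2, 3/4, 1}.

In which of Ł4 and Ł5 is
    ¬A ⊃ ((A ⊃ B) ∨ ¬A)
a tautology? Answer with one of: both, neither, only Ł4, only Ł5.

both

In Ł4: every assignment gives 1 — tautology.
In Ł5: every assignment gives 1 — tautology.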